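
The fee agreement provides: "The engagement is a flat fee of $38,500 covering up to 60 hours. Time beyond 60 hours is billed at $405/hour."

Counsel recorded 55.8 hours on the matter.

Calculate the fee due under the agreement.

$38,500.00

55.8 hours is within the 60-hour scope; only the flat fee applies.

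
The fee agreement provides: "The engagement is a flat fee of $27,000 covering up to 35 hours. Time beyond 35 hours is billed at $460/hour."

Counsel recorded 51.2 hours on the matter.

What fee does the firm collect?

Flat fee: $27,000.00
Excess hours: 51.2 − 35 = 16.2
Overrun: 16.2 × $460 = $7,452.00
Total: $27,000.00 + $7,452.00 = $34,452.00

$34,452.00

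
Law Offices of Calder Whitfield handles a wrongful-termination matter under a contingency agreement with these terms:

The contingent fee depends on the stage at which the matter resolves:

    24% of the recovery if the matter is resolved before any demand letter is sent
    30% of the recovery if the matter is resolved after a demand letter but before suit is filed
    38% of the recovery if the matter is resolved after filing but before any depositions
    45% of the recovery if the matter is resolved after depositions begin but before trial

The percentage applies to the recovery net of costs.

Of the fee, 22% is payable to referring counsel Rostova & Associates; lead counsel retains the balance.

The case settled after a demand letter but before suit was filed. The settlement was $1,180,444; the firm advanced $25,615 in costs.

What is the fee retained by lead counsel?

Fee base (net of costs): $1,180,444 − $25,615 = $1,154,829
The matter settled after a demand letter but before suit was filed, so the 30% rate applies.
$1,154,829 × 30% = $346,448.70
Referral share: 22% of $346,448.70 = $76,218.71; lead counsel retains $346,448.70 − $76,218.71 = $270,229.99.

$270,229.99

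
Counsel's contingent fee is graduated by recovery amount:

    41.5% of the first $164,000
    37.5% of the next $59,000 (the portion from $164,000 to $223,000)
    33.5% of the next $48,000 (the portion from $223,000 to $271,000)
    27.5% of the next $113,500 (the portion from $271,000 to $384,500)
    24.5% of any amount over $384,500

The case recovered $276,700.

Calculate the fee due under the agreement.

First $164,000 at 41.5% = $68,060.00
Next $59,000 at 37.5% = $22,125.00
Next $48,000 at 33.5% = $16,080.00
Remaining $5,700 at 27.5% = $1,567.50
Fee: $68,060.00 + $22,125.00 + $16,080.00 + $1,567.50 = $107,832.50

$107,832.50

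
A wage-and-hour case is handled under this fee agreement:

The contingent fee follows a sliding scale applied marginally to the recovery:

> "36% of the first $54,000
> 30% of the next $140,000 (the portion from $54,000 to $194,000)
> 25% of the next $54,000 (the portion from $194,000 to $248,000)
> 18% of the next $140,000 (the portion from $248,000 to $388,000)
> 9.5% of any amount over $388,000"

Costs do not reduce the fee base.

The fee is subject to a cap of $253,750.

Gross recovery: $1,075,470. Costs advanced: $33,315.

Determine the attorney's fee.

Fee base is the gross recovery, $1,075,470; costs are reimbursed separately.
First $54,000 at 36% = $19,440.00
Next $140,000 at 30% = $42,000.00
Next $54,000 at 25% = $13,500.00
Next $140,000 at 18% = $25,200.00
Remaining $687,470 at 9.5% = $65,309.65
Fee: $19,440.00 + $42,000.00 + $13,500.00 + $25,200.00 + $65,309.65 = $165,449.65
$165,449.65 is under the $253,750 cap.

$165,449.65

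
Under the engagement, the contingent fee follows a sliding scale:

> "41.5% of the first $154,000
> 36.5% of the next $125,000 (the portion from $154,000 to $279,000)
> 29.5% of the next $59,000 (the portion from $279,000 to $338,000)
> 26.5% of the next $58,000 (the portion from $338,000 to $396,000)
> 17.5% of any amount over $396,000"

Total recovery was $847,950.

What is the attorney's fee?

$221,401.25

First $154,000 at 41.5% = $63,910.00
Next $125,000 at 36.5% = $45,625.00
Next $59,000 at 29.5% = $17,405.00
Next $58,000 at 26.5% = $15,370.00
Remaining $451,950 at 17.5% = $79,091.25
Fee: $63,910.00 + $45,625.00 + $17,405.00 + $15,370.00 + $79,091.25 = $221,401.25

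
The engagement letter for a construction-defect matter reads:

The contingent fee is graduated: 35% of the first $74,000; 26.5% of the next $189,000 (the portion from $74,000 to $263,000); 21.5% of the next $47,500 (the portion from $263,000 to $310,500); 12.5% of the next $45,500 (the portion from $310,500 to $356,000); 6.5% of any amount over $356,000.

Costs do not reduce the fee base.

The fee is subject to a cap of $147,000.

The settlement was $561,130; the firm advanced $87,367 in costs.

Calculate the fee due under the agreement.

$105,218.45

Fee base is the gross recovery, $561,130; costs are reimbursed separately.
First $74,000 at 35% = $25,900.00
Next $189,000 at 26.5% = $50,085.00
Next $47,500 at 21.5% = $10,212.50
Next $45,500 at 12.5% = $5,687.50
Remaining $205,130 at 6.5% = $13,333.45
Fee: $25,900.00 + $50,085.00 + $10,212.50 + $5,687.50 + $13,333.45 = $105,218.45
$105,218.45 is under the $147,000 cap.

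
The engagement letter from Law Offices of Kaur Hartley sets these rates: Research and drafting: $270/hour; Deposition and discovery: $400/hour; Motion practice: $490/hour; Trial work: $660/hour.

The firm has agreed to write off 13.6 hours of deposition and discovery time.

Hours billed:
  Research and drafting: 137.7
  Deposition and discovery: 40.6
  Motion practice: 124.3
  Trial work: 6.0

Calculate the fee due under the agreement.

Research and drafting: 137.7 × $270 = $37,179.00
Deposition and discovery: 40.6 × $400 = $16,240.00
Motion practice: 124.3 × $490 = $60,907.00
Trial work: 6.0 × $660 = $3,960.00
Subtotal: $118,286.00
Write-off: 13.6 × $400 = $5,440.00
Total: $118,286.00 − $5,440.00 = $112,846.00

$112,846.00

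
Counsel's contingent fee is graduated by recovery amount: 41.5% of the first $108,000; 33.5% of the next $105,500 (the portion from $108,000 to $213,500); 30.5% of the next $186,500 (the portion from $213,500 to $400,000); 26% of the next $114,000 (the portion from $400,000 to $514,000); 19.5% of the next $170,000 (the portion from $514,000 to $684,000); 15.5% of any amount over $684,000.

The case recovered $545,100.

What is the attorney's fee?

First $108,000 at 41.5% = $44,820.00
Next $105,500 at 33.5% = $35,342.50
Next $186,500 at 30.5% = $56,882.50
Next $114,000 at 26% = $29,640.00
Remaining $31,100 at 19.5% = $6,064.50
Fee: $44,820.00 + $35,342.50 + $56,882.50 + $29,640.00 + $6,064.50 = $172,749.50

$172,749.50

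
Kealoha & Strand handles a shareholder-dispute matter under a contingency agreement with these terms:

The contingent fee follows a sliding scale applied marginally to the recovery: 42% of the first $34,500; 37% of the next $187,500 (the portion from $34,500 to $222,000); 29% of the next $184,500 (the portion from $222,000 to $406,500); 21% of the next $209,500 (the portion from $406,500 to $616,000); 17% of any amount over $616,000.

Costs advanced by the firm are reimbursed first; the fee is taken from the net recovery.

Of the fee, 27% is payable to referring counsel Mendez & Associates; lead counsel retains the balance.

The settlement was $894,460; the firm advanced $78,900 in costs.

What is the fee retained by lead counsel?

$157,161.85

Fee base (net of costs): $894,460 − $78,900 = $815,560
First $34,500 at 42% = $14,490.00
Next $187,500 at 37% = $69,375.00
Next $184,500 at 29% = $53,505.00
Next $209,500 at 21% = $43,995.00
Remaining $199,560 at 17% = $33,925.20
Fee: $14,490.00 + $69,375.00 + $53,505.00 + $43,995.00 + $33,925.20 = $215,290.20
Referral share: 27% of $215,290.20 = $58,128.35; lead counsel retains $215,290.20 − $58,128.35 = $157,161.85.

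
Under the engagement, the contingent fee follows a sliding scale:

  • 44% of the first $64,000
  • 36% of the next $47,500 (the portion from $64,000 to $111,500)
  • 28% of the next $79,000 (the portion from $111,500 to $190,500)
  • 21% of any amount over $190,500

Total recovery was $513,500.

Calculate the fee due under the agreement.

$135,210.00

First $64,000 at 44% = $28,160.00
Next $47,500 at 36% = $17,100.00
Next $79,000 at 28% = $22,120.00
Remaining $323,000 at 21% = $67,830.00
Fee: $28,160.00 + $17,100.00 + $22,120.00 + $67,830.00 = $135,210.00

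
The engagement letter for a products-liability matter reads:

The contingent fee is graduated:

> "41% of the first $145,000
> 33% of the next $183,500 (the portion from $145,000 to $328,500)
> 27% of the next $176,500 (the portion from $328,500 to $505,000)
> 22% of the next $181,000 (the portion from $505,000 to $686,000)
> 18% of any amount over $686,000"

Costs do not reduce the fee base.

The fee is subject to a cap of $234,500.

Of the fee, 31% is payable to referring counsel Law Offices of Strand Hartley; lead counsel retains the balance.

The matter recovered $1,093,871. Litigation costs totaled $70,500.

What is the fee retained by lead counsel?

$161,805.00

Fee base is the gross recovery, $1,093,871; costs are reimbursed separately.
First $145,000 at 41% = $59,450.00
Next $183,500 at 33% = $60,555.00
Next $176,500 at 27% = $47,655.00
Next $181,000 at 22% = $39,820.00
Remaining $407,871 at 18% = $73,416.78
Fee: $59,450.00 + $60,555.00 + $47,655.00 + $39,820.00 + $73,416.78 = $280,896.78
$280,896.78 exceeds the $234,500 cap, so the fee is capped at $234,500.00.
Referral share: 31% of $234,500.00 = $72,695.00; lead counsel retains $234,500.00 − $72,695.00 = $161,805.00.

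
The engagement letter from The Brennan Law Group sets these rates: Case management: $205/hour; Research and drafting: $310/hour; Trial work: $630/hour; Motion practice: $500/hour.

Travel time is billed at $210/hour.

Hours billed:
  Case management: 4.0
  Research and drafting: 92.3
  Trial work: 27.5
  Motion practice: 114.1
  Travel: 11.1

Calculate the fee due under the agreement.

$106,139.00

Case management: 4.0 × $205 = $820.00
Research and drafting: 92.3 × $310 = $28,613.00
Trial work: 27.5 × $630 = $17,325.00
Motion practice: 114.1 × $500 = $57,050.00
Subtotal: $820.00 + $28,613.00 + $17,325.00 + $57,050.00 = $103,808.00
Travel: 11.1 × $210 = $2,331.00
Total: $103,808.00 + $2,331.00 = $106,139.00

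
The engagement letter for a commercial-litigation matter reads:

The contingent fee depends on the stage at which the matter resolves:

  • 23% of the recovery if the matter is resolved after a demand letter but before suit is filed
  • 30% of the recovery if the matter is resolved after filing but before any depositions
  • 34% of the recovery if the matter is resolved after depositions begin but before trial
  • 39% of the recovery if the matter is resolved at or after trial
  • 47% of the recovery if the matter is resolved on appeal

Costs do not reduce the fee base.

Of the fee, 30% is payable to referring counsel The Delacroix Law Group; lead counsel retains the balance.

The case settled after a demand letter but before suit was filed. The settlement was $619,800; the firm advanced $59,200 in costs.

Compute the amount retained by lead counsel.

$99,787.80

Fee base is the gross recovery, $619,800; costs are reimbursed separately.
The matter settled after a demand letter but before suit was filed, so the 23% rate applies.
$619,800 × 23% = $142,554.00
Referral share: 30% of $142,554.00 = $42,766.20; lead counsel retains $142,554.00 − $42,766.20 = $99,787.80.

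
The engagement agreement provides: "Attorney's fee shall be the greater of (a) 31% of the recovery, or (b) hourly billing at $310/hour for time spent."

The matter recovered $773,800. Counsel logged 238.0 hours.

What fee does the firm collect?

$239,878.00

(a) 31% of $773,800 = $239,878.00
(b) 238.0 × $310 = $73,780.00
The greater is (a): $239,878.00.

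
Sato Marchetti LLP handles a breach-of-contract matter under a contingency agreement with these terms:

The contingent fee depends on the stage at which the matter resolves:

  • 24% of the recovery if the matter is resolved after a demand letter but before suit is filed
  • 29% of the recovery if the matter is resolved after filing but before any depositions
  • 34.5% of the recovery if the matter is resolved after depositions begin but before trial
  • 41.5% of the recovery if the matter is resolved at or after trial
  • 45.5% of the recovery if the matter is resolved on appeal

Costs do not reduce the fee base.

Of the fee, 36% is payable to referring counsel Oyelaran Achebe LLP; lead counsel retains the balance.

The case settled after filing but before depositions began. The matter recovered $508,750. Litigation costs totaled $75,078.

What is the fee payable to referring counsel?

$53,113.50

Fee base is the gross recovery, $508,750; costs are reimbursed separately.
The matter settled after filing but before depositions began, so the 29% rate applies.
$508,750 × 29% = $147,537.50
Referral share: 36% of $147,537.50 = $53,113.50; lead counsel retains $147,537.50 − $53,113.50 = $94,424.00.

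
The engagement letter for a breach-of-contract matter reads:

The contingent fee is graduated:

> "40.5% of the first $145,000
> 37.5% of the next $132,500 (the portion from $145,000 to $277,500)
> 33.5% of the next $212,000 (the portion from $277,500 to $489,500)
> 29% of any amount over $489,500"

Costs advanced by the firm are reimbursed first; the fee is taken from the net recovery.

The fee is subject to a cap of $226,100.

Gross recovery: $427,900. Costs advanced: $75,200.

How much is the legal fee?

$133,604.50

Fee base (net of costs): $427,900 − $75,200 = $352,700
First $145,000 at 40.5% = $58,725.00
Next $132,500 at 37.5% = $49,687.50
Remaining $75,200 at 33.5% = $25,192.00
Fee: $58,725.00 + $49,687.50 + $25,192.00 = $133,604.50
$133,604.50 is under the $226,100 cap.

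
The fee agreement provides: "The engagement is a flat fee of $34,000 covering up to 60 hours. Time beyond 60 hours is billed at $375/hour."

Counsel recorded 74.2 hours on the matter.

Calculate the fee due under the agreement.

Flat fee: $34,000.00
Excess hours: 74.2 − 60 = 14.2
Overrun: 14.2 × $375 = $5,325.00
Total: $34,000.00 + $5,325.00 = $39,325.00

$39,325.00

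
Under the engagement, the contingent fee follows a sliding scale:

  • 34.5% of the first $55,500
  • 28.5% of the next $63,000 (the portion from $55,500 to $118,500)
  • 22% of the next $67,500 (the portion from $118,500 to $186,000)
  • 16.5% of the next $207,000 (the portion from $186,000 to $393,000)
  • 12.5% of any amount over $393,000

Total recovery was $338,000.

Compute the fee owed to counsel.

$77,032.50

First $55,500 at 34.5% = $19,147.50
Next $63,000 at 28.5% = $17,955.00
Next $67,500 at 22% = $14,850.00
Remaining $152,000 at 16.5% = $25,080.00
Fee: $19,147.50 + $17,955.00 + $14,850.00 + $25,080.00 = $77,032.50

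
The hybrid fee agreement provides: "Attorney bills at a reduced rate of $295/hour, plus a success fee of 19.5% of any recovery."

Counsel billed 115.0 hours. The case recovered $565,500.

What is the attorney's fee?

$144,197.50

Hourly: 115.0 × $295 = $33,925.00
Success fee: 19.5% of $565,500 = $110,272.50
Total: $33,925.00 + $110,272.50 = $144,197.50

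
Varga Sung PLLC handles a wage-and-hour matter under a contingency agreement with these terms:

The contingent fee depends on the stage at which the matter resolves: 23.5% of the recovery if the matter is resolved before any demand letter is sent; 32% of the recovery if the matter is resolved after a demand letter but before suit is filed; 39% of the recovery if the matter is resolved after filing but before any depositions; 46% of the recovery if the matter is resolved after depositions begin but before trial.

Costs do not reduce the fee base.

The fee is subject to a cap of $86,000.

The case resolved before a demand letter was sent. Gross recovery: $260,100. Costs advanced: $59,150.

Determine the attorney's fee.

Fee base is the gross recovery, $260,100; costs are reimbursed separately.
The matter resolved before a demand letter was sent, so the 23.5% rate applies.
$260,100 × 23.5% = $61,123.50
$61,123.50 is under the $86,000 cap.

$61,123.50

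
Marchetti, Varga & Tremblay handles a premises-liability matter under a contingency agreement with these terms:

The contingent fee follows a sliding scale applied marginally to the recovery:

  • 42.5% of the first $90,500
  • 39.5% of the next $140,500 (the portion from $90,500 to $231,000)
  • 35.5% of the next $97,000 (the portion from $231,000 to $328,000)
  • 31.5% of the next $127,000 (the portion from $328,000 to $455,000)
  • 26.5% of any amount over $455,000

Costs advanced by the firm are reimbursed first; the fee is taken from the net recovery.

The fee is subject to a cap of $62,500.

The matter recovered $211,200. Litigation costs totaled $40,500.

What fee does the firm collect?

Fee base (net of costs): $211,200 − $40,500 = $170,700
First $90,500 at 42.5% = $38,462.50
Remaining $80,200 at 39.5% = $31,679.00
Fee: $38,462.50 + $31,679.00 = $70,141.50
$70,141.50 exceeds the $62,500 cap, so the fee is capped at $62,500.00.

$62,500.00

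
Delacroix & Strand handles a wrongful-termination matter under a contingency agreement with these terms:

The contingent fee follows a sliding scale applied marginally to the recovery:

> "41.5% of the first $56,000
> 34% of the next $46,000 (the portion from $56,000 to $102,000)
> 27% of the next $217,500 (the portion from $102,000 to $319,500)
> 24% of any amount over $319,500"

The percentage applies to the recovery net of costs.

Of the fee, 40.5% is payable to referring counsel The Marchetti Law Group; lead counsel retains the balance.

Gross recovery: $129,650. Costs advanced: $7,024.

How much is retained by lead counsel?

$26,447.17

Fee base (net of costs): $129,650 − $7,024 = $122,626
First $56,000 at 41.5% = $23,240.00
Next $46,000 at 34% = $15,640.00
Remaining $20,626 at 27% = $5,569.02
Fee: $23,240.00 + $15,640.00 + $5,569.02 = $44,449.02
Referral share: 40.5% of $44,449.02 = $18,001.85; lead counsel retains $44,449.02 − $18,001.85 = $26,447.17.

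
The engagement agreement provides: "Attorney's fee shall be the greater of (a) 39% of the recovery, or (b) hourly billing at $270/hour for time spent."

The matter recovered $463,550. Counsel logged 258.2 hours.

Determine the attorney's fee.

$180,784.50

(a) 39% of $463,550 = $180,784.50
(b) 258.2 × $270 = $69,714.00
The greater is (a): $180,784.50.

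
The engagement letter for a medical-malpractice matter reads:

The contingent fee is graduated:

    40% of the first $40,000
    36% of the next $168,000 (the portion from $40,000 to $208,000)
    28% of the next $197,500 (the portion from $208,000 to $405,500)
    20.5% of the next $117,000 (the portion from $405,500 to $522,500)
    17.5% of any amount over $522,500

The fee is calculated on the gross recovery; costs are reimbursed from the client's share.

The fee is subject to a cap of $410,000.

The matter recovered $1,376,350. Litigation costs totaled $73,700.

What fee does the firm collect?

Fee base is the gross recovery, $1,376,350; costs are reimbursed separately.
First $40,000 at 40% = $16,000.00
Next $168,000 at 36% = $60,480.00
Next $197,500 at 28% = $55,300.00
Next $117,000 at 20.5% = $23,985.00
Remaining $853,850 at 17.5% = $149,423.75
Fee: $16,000.00 + $60,480.00 + $55,300.00 + $23,985.00 + $149,423.75 = $305,188.75
$305,188.75 is under the $410,000 cap.

$305,188.75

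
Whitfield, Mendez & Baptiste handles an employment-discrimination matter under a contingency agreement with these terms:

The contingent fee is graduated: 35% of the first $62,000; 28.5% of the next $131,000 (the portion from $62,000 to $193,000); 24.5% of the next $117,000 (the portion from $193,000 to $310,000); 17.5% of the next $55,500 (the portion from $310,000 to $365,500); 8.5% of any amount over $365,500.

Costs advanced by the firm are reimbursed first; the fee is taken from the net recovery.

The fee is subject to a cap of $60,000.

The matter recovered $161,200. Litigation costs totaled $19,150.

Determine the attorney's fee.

Fee base (net of costs): $161,200 − $19,150 = $142,050
First $62,000 at 35% = $21,700.00
Remaining $80,050 at 28.5% = $22,814.25
Fee: $21,700.00 + $22,814.25 = $44,514.25
$44,514.25 is under the $60,000 cap.

$44,514.25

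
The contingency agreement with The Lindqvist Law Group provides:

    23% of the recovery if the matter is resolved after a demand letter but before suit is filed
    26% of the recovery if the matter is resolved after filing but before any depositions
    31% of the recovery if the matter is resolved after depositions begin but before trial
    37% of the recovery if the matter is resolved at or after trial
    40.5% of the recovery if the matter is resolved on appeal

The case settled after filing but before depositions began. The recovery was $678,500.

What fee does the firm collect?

The matter settled after filing but before depositions began, so the 26% rate applies.
$678,500 × 26% = $176,410.00

$176,410.00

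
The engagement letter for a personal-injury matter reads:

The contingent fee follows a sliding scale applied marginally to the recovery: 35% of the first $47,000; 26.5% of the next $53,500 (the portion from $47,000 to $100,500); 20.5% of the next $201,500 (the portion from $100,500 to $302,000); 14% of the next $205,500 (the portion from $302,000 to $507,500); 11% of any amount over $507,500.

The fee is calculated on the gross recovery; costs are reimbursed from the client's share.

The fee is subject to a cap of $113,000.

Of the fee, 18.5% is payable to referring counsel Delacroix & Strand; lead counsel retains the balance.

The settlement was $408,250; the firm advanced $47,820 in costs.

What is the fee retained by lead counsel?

Fee base is the gross recovery, $408,250; costs are reimbursed separately.
First $47,000 at 35% = $16,450.00
Next $53,500 at 26.5% = $14,177.50
Next $201,500 at 20.5% = $41,307.50
Remaining $106,250 at 14% = $14,875.00
Fee: $16,450.00 + $14,177.50 + $41,307.50 + $14,875.00 = $86,810.00
$86,810.00 is under the $113,000 cap.
Referral share: 18.5% of $86,810.00 = $16,059.85; lead counsel retains $86,810.00 − $16,059.85 = $70,750.15.

$70,750.15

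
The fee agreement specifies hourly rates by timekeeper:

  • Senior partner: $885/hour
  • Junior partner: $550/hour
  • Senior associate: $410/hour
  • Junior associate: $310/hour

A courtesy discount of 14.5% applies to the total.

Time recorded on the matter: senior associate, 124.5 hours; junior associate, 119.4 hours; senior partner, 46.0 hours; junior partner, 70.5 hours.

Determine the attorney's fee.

Senior partner: 46.0 × $885 = $40,710.00
Junior partner: 70.5 × $550 = $38,775.00
Senior associate: 124.5 × $410 = $51,045.00
Junior associate: 119.4 × $310 = $37,014.00
Subtotal: $167,544.00
Less 14.5% discount: −$24,293.88
Total: $167,544.00 − $24,293.88 = $143,250.12

$143,250.12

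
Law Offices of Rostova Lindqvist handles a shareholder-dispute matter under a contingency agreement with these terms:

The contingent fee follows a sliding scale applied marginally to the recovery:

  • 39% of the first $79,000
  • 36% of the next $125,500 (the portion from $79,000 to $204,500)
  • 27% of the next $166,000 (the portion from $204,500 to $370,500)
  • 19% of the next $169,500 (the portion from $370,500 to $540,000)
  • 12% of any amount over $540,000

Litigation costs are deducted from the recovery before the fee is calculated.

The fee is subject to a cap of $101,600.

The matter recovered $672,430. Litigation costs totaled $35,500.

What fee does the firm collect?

Fee base (net of costs): $672,430 − $35,500 = $636,930
First $79,000 at 39% = $30,810.00
Next $125,500 at 36% = $45,180.00
Next $166,000 at 27% = $44,820.00
Next $169,500 at 19% = $32,205.00
Remaining $96,930 at 12% = $11,631.60
Fee: $30,810.00 + $45,180.00 + $44,820.00 + $32,205.00 + $11,631.60 = $164,646.60
$164,646.60 exceeds the $101,600 cap, so the fee is capped at $101,600.00.

$101,600.00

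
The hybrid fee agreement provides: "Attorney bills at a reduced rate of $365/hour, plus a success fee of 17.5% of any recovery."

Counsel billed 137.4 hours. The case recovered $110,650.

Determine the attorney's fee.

Hourly: 137.4 × $365 = $50,151.00
Success fee: 17.5% of $110,650 = $19,363.75
Total: $50,151.00 + $19,363.75 = $69,514.75

$69,514.75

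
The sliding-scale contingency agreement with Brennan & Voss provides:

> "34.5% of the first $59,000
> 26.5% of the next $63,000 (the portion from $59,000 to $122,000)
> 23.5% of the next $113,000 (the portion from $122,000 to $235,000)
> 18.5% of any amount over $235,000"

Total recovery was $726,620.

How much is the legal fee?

$154,554.70

First $59,000 at 34.5% = $20,355.00
Next $63,000 at 26.5% = $16,695.00
Next $113,000 at 23.5% = $26,555.00
Remaining $491,620 at 18.5% = $90,949.70
Fee: $20,355.00 + $16,695.00 + $26,555.00 + $90,949.70 = $154,554.70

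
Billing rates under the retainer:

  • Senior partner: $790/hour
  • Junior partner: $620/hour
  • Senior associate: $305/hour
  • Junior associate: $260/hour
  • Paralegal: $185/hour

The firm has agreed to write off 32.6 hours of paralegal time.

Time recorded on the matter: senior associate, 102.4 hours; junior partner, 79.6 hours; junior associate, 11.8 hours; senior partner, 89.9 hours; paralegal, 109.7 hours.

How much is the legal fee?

Senior partner: 89.9 × $790 = $71,021.00
Junior partner: 79.6 × $620 = $49,352.00
Senior associate: 102.4 × $305 = $31,232.00
Junior associate: 11.8 × $260 = $3,068.00
Paralegal: 109.7 × $185 = $20,294.50
Subtotal: $174,967.50
Write-off: 32.6 × $185 = $6,031.00
Total: $174,967.50 − $6,031.00 = $168,936.50

$168,936.50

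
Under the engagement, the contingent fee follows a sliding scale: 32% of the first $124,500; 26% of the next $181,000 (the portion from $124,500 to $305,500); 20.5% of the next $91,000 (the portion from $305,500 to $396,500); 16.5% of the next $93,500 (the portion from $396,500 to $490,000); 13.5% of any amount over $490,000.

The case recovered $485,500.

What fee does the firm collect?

$120,240.00

First $124,500 at 32% = $39,840.00
Next $181,000 at 26% = $47,060.00
Next $91,000 at 20.5% = $18,655.00
Remaining $89,000 at 16.5% = $14,685.00
Fee: $39,840.00 + $47,060.00 + $18,655.00 + $14,685.00 = $120,240.00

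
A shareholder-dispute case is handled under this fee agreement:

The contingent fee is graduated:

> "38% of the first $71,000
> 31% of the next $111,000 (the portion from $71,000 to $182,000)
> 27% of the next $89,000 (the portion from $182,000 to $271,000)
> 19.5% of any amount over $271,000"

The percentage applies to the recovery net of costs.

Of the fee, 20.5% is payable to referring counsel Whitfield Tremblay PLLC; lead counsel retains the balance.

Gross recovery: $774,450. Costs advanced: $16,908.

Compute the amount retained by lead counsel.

Fee base (net of costs): $774,450 − $16,908 = $757,542
First $71,000 at 38% = $26,980.00
Next $111,000 at 31% = $34,410.00
Next $89,000 at 27% = $24,030.00
Remaining $486,542 at 19.5% = $94,875.69
Fee: $26,980.00 + $34,410.00 + $24,030.00 + $94,875.69 = $180,295.69
Referral share: 20.5% of $180,295.69 = $36,960.62; lead counsel retains $180,295.69 − $36,960.62 = $143,335.07.

$143,335.07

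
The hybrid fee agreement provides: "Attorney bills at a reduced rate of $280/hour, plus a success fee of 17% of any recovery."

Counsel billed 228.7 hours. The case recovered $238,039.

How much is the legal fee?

Hourly: 228.7 × $280 = $64,036.00
Success fee: 17% of $238,039 = $40,466.63
Total: $64,036.00 + $40,466.63 = $104,502.63

$104,502.63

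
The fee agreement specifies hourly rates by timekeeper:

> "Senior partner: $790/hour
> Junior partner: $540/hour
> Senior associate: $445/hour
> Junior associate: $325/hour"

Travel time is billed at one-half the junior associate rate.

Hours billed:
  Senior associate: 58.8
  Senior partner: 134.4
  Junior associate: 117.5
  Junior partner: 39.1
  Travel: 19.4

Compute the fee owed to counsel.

$194,796.00

Senior partner: 134.4 × $790 = $106,176.00
Junior partner: 39.1 × $540 = $21,114.00
Senior associate: 58.8 × $445 = $26,166.00
Junior associate: 117.5 × $325 = $38,187.50
Subtotal: $106,176.00 + $21,114.00 + $26,166.00 + $38,187.50 = $191,643.50
Travel: 19.4 × ($325 ÷ 2) = 19.4 × $162.50 = $3,152.50
Total: $191,643.50 + $3,152.50 = $194,796.00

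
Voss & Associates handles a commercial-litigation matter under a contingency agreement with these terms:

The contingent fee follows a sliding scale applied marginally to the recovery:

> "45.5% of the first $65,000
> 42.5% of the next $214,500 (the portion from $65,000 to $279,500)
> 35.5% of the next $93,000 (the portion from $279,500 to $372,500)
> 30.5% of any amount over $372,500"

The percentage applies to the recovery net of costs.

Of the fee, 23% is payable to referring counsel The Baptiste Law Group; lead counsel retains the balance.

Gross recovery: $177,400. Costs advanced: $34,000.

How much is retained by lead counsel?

$48,429.15

Fee base (net of costs): $177,400 − $34,000 = $143,400
First $65,000 at 45.5% = $29,575.00
Remaining $78,400 at 42.5% = $33,320.00
Fee: $29,575.00 + $33,320.00 = $62,895.00
Referral share: 23% of $62,895.00 = $14,465.85; lead counsel retains $62,895.00 − $14,465.85 = $48,429.15.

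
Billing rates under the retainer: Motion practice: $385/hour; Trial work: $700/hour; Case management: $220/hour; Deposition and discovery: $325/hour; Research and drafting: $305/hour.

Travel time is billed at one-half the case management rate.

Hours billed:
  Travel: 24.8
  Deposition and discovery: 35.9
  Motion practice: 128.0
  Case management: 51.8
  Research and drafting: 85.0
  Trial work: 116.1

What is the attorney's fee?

$182,266.50

Motion practice: 128.0 × $385 = $49,280.00
Trial work: 116.1 × $700 = $81,270.00
Case management: 51.8 × $220 = $11,396.00
Deposition and discovery: 35.9 × $325 = $11,667.50
Research and drafting: 85.0 × $305 = $25,925.00
Subtotal: $49,280.00 + $81,270.00 + $11,396.00 + $11,667.50 + $25,925.00 = $179,538.50
Travel: 24.8 × ($220 ÷ 2) = 24.8 × $110.00 = $2,728.00
Total: $179,538.50 + $2,728.00 = $182,266.50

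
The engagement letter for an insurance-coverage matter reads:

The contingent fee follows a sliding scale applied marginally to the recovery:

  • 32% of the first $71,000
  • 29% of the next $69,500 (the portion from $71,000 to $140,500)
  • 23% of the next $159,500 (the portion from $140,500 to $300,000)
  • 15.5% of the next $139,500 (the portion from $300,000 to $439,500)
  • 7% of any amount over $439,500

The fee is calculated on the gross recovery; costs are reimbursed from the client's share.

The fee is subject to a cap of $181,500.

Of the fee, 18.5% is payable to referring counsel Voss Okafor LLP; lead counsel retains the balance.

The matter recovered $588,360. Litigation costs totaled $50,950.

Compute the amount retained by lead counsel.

$90,956.20

Fee base is the gross recovery, $588,360; costs are reimbursed separately.
First $71,000 at 32% = $22,720.00
Next $69,500 at 29% = $20,155.00
Next $159,500 at 23% = $36,685.00
Next $139,500 at 15.5% = $21,622.50
Remaining $148,860 at 7% = $10,420.20
Fee: $22,720.00 + $20,155.00 + $36,685.00 + $21,622.50 + $10,420.20 = $111,602.70
$111,602.70 is under the $181,500 cap.
Referral share: 18.5% of $111,602.70 = $20,646.50; lead counsel retains $111,602.70 − $20,646.50 = $90,956.20.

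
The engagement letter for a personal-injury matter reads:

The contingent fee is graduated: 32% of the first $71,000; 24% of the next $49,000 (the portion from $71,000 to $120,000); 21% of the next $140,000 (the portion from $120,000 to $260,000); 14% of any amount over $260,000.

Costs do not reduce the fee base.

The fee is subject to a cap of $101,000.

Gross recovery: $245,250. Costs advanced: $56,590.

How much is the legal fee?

$60,782.50

Fee base is the gross recovery, $245,250; costs are reimbursed separately.
First $71,000 at 32% = $22,720.00
Next $49,000 at 24% = $11,760.00
Remaining $125,250 at 21% = $26,302.50
Fee: $22,720.00 + $11,760.00 + $26,302.50 = $60,782.50
$60,782.50 is under the $101,000 cap.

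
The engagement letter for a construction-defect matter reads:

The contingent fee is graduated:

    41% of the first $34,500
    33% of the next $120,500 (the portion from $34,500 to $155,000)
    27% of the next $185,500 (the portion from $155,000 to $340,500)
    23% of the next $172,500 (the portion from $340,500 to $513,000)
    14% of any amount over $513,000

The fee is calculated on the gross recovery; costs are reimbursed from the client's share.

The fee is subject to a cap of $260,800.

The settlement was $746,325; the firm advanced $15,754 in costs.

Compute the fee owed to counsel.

$176,335.50

Fee base is the gross recovery, $746,325; costs are reimbursed separately.
First $34,500 at 41% = $14,145.00
Next $120,500 at 33% = $39,765.00
Next $185,500 at 27% = $50,085.00
Next $172,500 at 23% = $39,675.00
Remaining $233,325 at 14% = $32,665.50
Fee: $14,145.00 + $39,765.00 + $50,085.00 + $39,675.00 + $32,665.50 = $176,335.50
$176,335.50 is under the $260,800 cap.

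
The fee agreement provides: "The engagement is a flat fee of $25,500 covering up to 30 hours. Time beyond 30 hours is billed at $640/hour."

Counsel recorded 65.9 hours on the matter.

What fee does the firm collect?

Flat fee: $25,500.00
Excess hours: 65.9 − 30 = 35.9
Overrun: 35.9 × $640 = $22,976.00
Total: $25,500.00 + $22,976.00 = $48,476.00

$48,476.00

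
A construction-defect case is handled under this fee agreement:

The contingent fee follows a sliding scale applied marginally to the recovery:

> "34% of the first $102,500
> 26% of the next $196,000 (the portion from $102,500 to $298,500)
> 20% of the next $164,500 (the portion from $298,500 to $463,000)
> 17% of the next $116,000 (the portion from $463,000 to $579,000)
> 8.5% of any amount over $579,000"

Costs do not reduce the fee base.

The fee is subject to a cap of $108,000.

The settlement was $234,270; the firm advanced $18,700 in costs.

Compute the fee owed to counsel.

Fee base is the gross recovery, $234,270; costs are reimbursed separately.
First $102,500 at 34% = $34,850.00
Remaining $131,770 at 26% = $34,260.20
Fee: $34,850.00 + $34,260.20 = $69,110.20
$69,110.20 is under the $108,000 cap.

$69,110.20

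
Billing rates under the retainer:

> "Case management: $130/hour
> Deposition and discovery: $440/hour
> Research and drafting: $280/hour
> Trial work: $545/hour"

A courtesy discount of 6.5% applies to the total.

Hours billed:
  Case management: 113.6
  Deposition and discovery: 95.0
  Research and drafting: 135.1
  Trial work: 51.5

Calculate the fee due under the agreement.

Case management: 113.6 × $130 = $14,768.00
Deposition and discovery: 95.0 × $440 = $41,800.00
Research and drafting: 135.1 × $280 = $37,828.00
Trial work: 51.5 × $545 = $28,067.50
Subtotal: $122,463.50
Less 6.5% discount: −$7,960.13
Total: $122,463.50 − $7,960.13 = $114,503.37

$114,503.37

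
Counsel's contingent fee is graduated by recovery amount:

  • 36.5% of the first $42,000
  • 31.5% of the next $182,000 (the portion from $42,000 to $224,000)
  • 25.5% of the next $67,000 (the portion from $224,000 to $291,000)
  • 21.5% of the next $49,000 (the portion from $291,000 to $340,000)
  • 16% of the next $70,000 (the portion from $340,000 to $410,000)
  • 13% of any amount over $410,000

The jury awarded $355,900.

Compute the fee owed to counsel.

$102,824.00

First $42,000 at 36.5% = $15,330.00
Next $182,000 at 31.5% = $57,330.00
Next $67,000 at 25.5% = $17,085.00
Next $49,000 at 21.5% = $10,535.00
Remaining $15,900 at 16% = $2,544.00
Fee: $15,330.00 + $57,330.00 + $17,085.00 + $10,535.00 + $2,544.00 = $102,824.00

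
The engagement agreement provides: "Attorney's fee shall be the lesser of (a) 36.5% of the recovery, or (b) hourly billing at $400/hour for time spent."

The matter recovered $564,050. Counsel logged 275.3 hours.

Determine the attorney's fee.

$110,120.00

(a) 36.5% of $564,050 = $205,878.25
(b) 275.3 × $400 = $110,120.00
The lesser is (b): $110,120.00.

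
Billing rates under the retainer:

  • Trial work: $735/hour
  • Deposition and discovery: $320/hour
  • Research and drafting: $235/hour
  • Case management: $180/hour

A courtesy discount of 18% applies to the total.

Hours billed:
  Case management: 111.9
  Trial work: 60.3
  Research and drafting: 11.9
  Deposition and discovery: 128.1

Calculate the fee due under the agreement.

$88,765.82

Trial work: 60.3 × $735 = $44,320.50
Deposition and discovery: 128.1 × $320 = $40,992.00
Research and drafting: 11.9 × $235 = $2,796.50
Case management: 111.9 × $180 = $20,142.00
Subtotal: $108,251.00
Less 18% discount: −$19,485.18
Total: $108,251.00 − $19,485.18 = $88,765.82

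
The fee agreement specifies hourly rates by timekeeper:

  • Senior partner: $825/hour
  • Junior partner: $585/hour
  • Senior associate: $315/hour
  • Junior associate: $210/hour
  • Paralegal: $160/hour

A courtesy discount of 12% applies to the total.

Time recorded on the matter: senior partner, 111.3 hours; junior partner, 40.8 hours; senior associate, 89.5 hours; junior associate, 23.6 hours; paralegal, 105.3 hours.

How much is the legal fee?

$145,804.56

Senior partner: 111.3 × $825 = $91,822.50
Junior partner: 40.8 × $585 = $23,868.00
Senior associate: 89.5 × $315 = $28,192.50
Junior associate: 23.6 × $210 = $4,956.00
Paralegal: 105.3 × $160 = $16,848.00
Subtotal: $165,687.00
Less 12% discount: −$19,882.44
Total: $165,687.00 − $19,882.44 = $145,804.56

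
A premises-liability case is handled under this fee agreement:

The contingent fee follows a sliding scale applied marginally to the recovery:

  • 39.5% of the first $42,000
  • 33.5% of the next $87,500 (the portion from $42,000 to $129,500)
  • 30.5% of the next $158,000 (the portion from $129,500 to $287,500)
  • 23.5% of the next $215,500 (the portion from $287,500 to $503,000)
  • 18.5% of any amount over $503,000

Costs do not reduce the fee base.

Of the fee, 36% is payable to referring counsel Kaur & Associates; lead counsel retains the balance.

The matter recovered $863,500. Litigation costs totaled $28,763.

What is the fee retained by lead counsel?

$135,313.60

Fee base is the gross recovery, $863,500; costs are reimbursed separately.
First $42,000 at 39.5% = $16,590.00
Next $87,500 at 33.5% = $29,312.50
Next $158,000 at 30.5% = $48,190.00
Next $215,500 at 23.5% = $50,642.50
Remaining $360,500 at 18.5% = $66,692.50
Fee: $16,590.00 + $29,312.50 + $48,190.00 + $50,642.50 + $66,692.50 = $211,427.50
Referral share: 36% of $211,427.50 = $76,113.90; lead counsel retains $211,427.50 − $76,113.90 = $135,313.60.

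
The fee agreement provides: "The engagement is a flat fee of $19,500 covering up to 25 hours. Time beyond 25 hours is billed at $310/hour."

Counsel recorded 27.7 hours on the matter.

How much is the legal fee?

$20,337.00

Flat fee: $19,500.00
Excess hours: 27.7 − 25 = 2.7
Overrun: 2.7 × $310 = $837.00
Total: $19,500.00 + $837.00 = $20,337.00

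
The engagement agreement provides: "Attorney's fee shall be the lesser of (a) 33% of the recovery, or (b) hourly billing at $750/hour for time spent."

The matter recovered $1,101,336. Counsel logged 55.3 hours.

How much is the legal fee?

(a) 33% of $1,101,336 = $363,440.88
(b) 55.3 × $750 = $41,475.00
The lesser is (b): $41,475.00.

$41,475.00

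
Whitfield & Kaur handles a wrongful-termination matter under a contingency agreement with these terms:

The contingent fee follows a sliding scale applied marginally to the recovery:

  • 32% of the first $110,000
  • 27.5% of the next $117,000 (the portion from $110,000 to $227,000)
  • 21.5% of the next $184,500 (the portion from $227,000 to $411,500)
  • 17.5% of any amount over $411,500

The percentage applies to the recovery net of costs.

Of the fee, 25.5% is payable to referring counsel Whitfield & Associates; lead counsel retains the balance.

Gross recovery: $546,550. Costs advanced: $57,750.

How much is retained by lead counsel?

Fee base (net of costs): $546,550 − $57,750 = $488,800
First $110,000 at 32% = $35,200.00
Next $117,000 at 27.5% = $32,175.00
Next $184,500 at 21.5% = $39,667.50
Remaining $77,300 at 17.5% = $13,527.50
Fee: $35,200.00 + $32,175.00 + $39,667.50 + $13,527.50 = $120,570.00
Referral share: 25.5% of $120,570.00 = $30,745.35; lead counsel retains $120,570.00 − $30,745.35 = $89,824.65.

$89,824.65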